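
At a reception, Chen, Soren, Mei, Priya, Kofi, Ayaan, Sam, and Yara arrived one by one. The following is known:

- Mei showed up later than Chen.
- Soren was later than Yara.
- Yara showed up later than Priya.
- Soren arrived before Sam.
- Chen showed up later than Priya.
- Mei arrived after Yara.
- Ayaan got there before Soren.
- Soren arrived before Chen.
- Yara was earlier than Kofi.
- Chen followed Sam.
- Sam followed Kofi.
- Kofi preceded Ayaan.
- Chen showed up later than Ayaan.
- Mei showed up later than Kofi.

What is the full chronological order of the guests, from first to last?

The constraints fix every adjacent pair, so only one ordering works:
Priya → Yara → Kofi → Ayaan → Soren → Sam → Chen → Mei.

Priya, Yara, Kofi, Ayaan, Soren, Sam, Chen, Mei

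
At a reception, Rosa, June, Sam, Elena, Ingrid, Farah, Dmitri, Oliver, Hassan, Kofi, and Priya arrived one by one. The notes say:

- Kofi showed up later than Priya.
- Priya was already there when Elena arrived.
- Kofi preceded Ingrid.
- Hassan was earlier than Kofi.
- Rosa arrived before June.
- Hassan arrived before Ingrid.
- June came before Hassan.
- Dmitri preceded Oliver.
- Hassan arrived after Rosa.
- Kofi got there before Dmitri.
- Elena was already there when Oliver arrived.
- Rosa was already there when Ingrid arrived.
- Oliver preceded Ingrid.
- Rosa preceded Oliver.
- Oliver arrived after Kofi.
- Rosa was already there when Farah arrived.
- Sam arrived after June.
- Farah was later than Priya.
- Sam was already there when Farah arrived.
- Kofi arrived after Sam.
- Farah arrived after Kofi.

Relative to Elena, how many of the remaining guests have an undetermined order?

Forced before Elena: Priya; forced after Elena: Ingrid and Oliver.
That leaves Dmitri, Farah, Hassan, June, Kofi, Rosa, and Sam with no forced order relative to Elena — 7.

7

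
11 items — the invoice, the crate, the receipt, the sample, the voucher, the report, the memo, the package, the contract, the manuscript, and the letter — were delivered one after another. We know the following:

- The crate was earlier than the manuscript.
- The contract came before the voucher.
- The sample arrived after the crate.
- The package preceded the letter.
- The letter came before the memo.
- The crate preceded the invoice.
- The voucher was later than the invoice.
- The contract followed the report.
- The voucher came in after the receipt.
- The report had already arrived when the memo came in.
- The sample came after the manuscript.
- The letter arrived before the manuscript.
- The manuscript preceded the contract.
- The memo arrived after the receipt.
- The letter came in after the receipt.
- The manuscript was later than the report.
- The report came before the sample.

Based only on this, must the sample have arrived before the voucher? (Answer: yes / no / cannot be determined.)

cannot be determined

No chain of stated constraints runs from the sample to the voucher, and none runs from the voucher to the sample either.
So the relative order of the sample and the voucher is not fixed by the given facts.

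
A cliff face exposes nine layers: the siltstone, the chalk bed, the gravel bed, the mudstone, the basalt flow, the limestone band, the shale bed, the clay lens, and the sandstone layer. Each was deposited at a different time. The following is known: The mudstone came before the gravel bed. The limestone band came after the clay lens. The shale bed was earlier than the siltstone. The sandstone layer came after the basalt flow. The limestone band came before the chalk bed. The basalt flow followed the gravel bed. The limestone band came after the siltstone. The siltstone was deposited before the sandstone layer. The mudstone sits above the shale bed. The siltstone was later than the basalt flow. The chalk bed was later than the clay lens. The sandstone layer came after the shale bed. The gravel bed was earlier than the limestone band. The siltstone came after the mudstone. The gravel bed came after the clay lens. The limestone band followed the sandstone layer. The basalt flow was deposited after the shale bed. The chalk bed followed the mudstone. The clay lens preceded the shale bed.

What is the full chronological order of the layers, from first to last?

The constraints fix every adjacent pair, so only one ordering works:
the clay lens → the shale bed → the mudstone → the gravel bed → the basalt flow → the siltstone → the sandstone layer → the limestone band → the chalk bed.

the clay lens, the shale bed, the mudstone, the gravel bed, the basalt flow, the siltstone, the sandstone layer, the limestone band, the chalk bed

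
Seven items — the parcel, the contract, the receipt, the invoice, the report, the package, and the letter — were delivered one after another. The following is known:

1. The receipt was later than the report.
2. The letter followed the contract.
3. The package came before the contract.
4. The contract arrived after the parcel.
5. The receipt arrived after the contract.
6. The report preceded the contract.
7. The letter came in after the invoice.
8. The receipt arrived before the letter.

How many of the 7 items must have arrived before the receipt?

Directly stated before the receipt: the contract and the report.
The package reaches the receipt via the package → the contract → the receipt.
The parcel reaches the receipt via the parcel → the contract → the receipt.
No chain forces the invoice (or any of the others) ahead of the receipt.
That's the contract, the package, the parcel, and the report — 4 in all.

4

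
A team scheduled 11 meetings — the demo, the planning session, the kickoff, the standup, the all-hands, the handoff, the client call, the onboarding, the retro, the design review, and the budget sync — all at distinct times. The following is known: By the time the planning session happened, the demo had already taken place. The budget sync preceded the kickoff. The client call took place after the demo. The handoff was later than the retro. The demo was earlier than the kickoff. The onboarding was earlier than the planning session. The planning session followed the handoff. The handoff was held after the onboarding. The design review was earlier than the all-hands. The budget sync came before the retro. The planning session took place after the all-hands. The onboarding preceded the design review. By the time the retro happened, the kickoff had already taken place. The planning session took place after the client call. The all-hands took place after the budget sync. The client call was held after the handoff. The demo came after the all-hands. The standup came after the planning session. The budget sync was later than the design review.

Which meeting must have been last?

Every other meeting has a chain of constraints placing it before the standup, so the standup is last.

the standup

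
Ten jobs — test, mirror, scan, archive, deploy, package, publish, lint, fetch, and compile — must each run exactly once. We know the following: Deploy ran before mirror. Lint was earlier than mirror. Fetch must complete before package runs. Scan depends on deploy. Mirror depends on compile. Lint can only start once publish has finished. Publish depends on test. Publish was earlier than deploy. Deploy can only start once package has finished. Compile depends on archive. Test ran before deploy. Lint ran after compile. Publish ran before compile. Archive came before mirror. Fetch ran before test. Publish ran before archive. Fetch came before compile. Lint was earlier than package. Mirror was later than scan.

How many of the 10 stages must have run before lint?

5

Directly stated before lint: compile and publish.
Archive reaches lint via archive → compile → lint.
Fetch reaches lint via fetch → compile → lint.
Test reaches lint via test → publish → lint.
That's archive, compile, fetch, publish, and test — 5 in all.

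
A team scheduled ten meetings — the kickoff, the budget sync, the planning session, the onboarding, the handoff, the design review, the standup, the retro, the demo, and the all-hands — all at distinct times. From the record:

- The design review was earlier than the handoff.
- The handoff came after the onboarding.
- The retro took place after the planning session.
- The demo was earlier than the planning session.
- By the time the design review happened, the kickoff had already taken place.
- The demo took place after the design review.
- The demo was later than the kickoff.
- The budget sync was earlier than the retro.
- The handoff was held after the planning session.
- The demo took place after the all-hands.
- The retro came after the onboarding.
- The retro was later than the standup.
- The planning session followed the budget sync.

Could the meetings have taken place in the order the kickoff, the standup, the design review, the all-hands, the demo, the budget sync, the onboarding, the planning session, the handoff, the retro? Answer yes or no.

Check each stated constraint against the proposed order — e.g. the design review is ahead of the handoff; the standup is ahead of the retro. Every pair is in the required order; nothing is violated.

yes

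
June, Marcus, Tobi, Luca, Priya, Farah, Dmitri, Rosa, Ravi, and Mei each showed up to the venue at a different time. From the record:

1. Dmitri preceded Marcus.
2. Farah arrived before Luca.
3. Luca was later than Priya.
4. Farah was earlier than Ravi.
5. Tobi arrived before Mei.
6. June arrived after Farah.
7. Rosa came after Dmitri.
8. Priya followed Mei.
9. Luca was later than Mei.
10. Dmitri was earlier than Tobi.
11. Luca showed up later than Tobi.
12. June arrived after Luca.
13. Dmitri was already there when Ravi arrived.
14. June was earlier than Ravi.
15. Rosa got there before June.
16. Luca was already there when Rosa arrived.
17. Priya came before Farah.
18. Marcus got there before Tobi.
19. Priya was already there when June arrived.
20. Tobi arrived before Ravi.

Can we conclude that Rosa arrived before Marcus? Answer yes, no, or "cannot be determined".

no

Tracing the constraints gives Marcus → Tobi → Luca → Rosa, so Marcus must come before Rosa.
That means Rosa cannot be before Marcus.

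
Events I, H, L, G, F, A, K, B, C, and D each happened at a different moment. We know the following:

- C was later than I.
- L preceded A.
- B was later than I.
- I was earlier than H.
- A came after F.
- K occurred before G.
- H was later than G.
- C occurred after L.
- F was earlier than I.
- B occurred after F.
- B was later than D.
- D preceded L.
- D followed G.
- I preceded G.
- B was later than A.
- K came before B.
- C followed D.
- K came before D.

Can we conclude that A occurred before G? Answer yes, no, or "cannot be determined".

no

Tracing the constraints gives G → D → L → A, so G must come before A.
That means A cannot be before G.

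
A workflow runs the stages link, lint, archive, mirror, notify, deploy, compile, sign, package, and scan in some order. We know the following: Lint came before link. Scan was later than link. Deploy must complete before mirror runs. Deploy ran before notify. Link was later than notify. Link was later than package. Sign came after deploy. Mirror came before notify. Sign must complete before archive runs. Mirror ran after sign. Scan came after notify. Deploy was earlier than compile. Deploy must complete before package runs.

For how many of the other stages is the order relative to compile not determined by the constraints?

8

Forced before compile: deploy.
That leaves archive, link, lint, mirror, notify, package, scan, and sign with no forced order relative to compile — 8.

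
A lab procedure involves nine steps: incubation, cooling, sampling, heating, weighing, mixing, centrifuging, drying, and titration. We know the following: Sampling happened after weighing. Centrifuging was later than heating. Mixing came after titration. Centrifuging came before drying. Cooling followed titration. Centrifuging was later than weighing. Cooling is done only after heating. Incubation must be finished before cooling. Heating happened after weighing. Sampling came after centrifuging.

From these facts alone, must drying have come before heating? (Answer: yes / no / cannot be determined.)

no

Tracing the constraints gives heating → centrifuging → drying, so heating must come before drying.
That means drying cannot be before heating.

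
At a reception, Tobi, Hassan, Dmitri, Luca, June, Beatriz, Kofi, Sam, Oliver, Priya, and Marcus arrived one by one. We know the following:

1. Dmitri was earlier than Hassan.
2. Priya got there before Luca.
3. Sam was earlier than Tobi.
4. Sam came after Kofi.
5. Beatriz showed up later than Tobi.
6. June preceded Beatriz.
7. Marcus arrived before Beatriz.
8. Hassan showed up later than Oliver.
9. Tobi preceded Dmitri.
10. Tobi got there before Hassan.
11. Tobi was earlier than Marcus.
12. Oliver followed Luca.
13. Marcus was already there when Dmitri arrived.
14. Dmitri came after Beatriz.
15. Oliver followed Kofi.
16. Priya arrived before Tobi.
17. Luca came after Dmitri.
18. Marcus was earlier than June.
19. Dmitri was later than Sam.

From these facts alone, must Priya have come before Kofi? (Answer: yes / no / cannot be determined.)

cannot be determined

No chain of stated constraints runs from Priya to Kofi, and none runs from Kofi to Priya either.
So the relative order of Priya and Kofi is not fixed by the given facts.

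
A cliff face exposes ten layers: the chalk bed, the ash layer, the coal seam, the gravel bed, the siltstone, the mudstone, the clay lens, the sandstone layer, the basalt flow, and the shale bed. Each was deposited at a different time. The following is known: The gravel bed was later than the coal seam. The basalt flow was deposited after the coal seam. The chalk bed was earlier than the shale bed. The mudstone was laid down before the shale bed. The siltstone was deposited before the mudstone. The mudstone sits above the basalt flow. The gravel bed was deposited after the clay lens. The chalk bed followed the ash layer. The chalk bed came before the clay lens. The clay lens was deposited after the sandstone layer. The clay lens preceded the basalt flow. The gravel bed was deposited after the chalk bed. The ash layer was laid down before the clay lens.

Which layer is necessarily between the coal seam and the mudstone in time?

Tracing the constraints gives the coal seam → the basalt flow → the mudstone, so the basalt flow sits after the coal seam and before the mudstone.
No other layer is forced both after the coal seam and before the mudstone.

the basalt flow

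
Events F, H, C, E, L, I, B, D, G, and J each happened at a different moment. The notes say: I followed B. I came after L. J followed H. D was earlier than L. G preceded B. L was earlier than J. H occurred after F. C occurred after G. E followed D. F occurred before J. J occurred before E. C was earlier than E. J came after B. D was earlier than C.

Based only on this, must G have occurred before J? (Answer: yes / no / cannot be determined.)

Chain the constraints: G → B → J. Each link is directly stated, so G comes before J.

yes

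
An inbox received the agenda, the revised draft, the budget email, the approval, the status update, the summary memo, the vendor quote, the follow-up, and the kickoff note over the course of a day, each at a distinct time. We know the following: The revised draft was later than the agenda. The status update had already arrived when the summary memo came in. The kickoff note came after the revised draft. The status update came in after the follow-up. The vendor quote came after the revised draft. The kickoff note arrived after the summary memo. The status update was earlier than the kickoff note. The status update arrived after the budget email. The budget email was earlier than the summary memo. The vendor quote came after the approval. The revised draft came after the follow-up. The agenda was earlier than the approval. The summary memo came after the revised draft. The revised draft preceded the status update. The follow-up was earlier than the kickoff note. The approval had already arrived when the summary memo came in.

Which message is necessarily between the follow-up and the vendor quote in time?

the revised draft

Tracing the constraints gives the follow-up → the revised draft → the vendor quote, so the revised draft sits after the follow-up and before the vendor quote.
No other message is forced both after the follow-up and before the vendor quote.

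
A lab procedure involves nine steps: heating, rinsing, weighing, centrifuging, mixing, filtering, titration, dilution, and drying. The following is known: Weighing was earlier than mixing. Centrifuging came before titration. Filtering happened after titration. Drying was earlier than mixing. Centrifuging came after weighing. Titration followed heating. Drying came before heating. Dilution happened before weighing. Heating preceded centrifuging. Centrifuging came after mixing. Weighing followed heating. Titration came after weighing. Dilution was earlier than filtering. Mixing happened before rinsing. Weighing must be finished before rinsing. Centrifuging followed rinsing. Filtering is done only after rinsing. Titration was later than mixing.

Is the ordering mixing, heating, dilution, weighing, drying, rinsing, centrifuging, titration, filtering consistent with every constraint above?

no

The constraints require drying before mixing, but in the proposed sequence mixing appears ahead of drying. That one violation is enough.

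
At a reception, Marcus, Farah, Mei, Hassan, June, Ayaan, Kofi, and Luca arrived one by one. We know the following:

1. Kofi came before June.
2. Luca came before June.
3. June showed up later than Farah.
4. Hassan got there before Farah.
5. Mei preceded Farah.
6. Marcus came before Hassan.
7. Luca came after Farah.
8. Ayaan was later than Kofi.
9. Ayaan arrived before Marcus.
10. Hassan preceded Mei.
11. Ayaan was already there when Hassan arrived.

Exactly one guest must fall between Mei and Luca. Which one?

Tracing the constraints gives Mei → Farah → Luca, so Farah sits after Mei and before Luca.
No other guest is forced both after Mei and before Luca.

Farah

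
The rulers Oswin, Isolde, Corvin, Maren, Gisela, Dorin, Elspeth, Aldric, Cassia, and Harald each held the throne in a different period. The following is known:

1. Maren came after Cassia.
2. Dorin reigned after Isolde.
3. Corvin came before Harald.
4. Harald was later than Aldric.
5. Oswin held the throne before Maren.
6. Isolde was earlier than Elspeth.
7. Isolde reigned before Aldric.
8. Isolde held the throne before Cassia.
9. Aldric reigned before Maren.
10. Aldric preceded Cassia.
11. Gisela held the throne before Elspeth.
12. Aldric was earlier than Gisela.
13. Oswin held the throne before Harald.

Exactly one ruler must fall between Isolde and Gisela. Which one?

Tracing the constraints gives Isolde → Aldric → Gisela, so Aldric sits after Isolde and before Gisela.
No other ruler is forced both after Isolde and before Gisela.

Aldric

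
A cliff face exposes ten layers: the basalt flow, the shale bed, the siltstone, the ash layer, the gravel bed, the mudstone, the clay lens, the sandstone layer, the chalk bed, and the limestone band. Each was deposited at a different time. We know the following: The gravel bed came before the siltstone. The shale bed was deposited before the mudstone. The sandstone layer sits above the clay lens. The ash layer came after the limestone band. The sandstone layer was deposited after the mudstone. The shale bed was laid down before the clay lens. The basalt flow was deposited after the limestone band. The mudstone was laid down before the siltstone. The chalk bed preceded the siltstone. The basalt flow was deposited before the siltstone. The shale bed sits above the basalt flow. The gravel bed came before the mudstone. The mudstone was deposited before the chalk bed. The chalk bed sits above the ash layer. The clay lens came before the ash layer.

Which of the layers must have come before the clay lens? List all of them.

the basalt flow, the limestone band, the shale bed

Directly stated before the clay lens: the shale bed.
The basalt flow reaches the clay lens via the basalt flow → the shale bed → the clay lens.
The limestone band reaches the clay lens via the limestone band → the basalt flow → the shale bed → the clay lens.
No chain forces the sandstone layer (or any of the others) ahead of the clay lens.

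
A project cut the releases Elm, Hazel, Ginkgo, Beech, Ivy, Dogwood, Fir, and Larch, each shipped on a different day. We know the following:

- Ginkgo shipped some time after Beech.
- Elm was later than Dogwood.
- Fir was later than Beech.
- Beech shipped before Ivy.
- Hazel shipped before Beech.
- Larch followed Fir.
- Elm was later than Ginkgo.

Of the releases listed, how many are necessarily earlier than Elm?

Directly stated before Elm: Dogwood and Ginkgo.
Beech reaches Elm via Beech → Ginkgo → Elm.
Hazel reaches Elm via Hazel → Beech → Ginkgo → Elm.
No chain forces Fir (or any of the others) ahead of Elm.
That's Beech, Dogwood, Ginkgo, and Hazel — 4 in all.

4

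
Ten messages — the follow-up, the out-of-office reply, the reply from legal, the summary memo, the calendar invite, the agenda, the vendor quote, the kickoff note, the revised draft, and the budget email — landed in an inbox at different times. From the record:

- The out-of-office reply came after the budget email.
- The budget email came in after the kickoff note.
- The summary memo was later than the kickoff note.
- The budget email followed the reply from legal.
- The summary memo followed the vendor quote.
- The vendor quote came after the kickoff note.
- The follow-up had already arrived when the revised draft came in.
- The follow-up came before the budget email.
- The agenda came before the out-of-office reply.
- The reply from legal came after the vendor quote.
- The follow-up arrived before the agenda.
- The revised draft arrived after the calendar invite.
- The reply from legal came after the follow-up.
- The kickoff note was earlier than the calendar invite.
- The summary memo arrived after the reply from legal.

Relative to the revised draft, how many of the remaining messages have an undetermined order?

6

Forced before the revised draft: the calendar invite, the follow-up, and the kickoff note.
That leaves the agenda, the budget email, the out-of-office reply, the reply from legal, the summary memo, and the vendor quote with no forced order relative to the revised draft — 6.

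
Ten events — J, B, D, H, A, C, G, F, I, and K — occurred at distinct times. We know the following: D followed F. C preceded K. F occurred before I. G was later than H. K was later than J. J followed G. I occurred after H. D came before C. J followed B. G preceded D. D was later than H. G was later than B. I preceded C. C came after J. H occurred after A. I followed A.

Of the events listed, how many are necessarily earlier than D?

Directly stated before D: F, G, and H.
A reaches D via A → H → D.
B reaches D via B → G → D.
That's A, B, F, G, and H — 5 in all.

5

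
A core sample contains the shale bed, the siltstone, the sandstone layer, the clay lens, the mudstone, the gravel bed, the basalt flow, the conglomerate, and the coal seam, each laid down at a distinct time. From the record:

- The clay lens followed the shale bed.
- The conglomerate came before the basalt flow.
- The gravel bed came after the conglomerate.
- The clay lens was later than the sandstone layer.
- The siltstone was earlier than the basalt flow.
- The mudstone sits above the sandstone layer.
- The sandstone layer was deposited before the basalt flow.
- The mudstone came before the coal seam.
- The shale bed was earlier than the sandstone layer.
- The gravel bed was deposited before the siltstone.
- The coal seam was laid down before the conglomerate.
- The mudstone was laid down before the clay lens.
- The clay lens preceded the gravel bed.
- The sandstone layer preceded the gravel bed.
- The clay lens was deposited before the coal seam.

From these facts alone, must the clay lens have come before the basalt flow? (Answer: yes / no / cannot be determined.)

Chain the constraints: the clay lens → the coal seam → the conglomerate → the basalt flow. Each link is directly stated, so the clay lens comes before the basalt flow.

yes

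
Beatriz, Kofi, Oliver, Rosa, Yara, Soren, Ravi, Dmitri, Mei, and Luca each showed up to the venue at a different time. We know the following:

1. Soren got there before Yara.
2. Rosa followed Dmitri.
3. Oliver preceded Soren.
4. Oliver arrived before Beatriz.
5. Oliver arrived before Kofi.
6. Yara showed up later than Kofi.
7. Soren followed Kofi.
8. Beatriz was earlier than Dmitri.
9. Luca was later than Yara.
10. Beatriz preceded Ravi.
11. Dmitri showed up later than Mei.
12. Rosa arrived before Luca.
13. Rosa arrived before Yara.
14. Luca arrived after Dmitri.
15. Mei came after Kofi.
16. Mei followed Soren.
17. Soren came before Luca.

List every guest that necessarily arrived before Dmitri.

Directly stated before Dmitri: Beatriz and Mei.
Kofi reaches Dmitri via Kofi → Mei → Dmitri.
Oliver reaches Dmitri via Oliver → Beatriz → Dmitri.
Soren reaches Dmitri via Soren → Mei → Dmitri.
No chain forces Luca (or any of the others) ahead of Dmitri.

Beatriz, Kofi, Mei, Oliver, Soren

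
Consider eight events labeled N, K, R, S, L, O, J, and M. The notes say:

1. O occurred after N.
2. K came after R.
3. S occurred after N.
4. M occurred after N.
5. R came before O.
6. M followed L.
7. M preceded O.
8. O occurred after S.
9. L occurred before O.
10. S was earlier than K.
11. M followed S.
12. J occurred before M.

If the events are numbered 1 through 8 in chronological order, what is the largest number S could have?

S must come before K, M, and O — 3 events forced after it.
Everything else can be placed before S in some valid order, so S can sit as late as position 8 − 3 = 5.

5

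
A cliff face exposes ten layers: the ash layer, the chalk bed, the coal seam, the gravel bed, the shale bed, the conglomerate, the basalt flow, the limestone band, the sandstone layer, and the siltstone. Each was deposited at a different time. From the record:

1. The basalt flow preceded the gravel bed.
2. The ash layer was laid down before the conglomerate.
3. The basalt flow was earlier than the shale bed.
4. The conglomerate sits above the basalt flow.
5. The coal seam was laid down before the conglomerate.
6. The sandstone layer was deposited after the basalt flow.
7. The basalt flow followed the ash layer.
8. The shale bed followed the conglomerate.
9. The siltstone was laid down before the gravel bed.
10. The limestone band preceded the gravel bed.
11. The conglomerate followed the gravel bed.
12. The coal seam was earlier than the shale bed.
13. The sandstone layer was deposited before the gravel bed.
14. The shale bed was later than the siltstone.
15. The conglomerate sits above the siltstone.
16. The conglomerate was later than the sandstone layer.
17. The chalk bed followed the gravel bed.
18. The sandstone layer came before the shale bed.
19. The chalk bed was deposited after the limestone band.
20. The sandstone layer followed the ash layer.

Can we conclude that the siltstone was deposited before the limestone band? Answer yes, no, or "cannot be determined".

cannot be determined

No chain of stated constraints runs from the siltstone to the limestone band, and none runs from the limestone band to the siltstone either.
So the relative order of the siltstone and the limestone band is not fixed by the given facts.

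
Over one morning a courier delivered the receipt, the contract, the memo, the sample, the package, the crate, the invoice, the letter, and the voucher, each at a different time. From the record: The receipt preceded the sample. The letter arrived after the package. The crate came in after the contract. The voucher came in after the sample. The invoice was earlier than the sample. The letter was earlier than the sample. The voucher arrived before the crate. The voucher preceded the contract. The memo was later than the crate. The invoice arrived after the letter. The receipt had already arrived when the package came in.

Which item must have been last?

Every other item has a chain of constraints placing it before the memo, so the memo is last.

the memo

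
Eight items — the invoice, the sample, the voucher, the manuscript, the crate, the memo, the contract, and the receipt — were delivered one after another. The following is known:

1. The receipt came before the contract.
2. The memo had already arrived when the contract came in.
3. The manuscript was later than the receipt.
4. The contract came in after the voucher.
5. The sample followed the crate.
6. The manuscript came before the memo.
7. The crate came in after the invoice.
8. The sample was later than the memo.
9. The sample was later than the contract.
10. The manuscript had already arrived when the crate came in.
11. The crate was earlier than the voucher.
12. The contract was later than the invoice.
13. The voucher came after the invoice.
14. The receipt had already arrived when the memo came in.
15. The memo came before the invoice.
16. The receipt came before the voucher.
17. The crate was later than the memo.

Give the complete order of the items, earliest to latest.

The constraints fix every adjacent pair, so only one ordering works:
the receipt → the manuscript → the memo → the invoice → the crate → the voucher → the contract → the sample.

the receipt, the manuscript, the memo, the invoice, the crate, the voucher, the contract, the sample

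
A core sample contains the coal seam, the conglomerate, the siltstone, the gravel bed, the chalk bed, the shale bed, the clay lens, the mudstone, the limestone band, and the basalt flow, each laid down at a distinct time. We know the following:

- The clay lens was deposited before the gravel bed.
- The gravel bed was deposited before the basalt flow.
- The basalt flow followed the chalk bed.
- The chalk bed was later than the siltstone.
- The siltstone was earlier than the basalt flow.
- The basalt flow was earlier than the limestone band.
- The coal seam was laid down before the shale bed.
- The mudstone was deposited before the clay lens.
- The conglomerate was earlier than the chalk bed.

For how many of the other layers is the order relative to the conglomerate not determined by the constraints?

6

Forced after the conglomerate: the basalt flow, the chalk bed, and the limestone band.
That leaves the clay lens, the coal seam, the gravel bed, the mudstone, the shale bed, and the siltstone with no forced order relative to the conglomerate — 6.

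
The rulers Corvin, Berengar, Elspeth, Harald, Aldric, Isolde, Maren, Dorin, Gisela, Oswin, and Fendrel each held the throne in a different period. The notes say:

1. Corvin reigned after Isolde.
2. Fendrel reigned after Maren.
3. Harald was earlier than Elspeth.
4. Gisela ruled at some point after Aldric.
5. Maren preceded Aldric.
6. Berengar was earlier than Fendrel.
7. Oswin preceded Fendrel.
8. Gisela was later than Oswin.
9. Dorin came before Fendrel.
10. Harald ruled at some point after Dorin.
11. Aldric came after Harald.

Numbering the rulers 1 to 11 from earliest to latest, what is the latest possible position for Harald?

8

Harald must come before Aldric, Elspeth, and Gisela — 3 rulers forced after them.
Everything else can be placed before Harald in some valid order, so Harald can sit as late as position 11 − 3 = 8.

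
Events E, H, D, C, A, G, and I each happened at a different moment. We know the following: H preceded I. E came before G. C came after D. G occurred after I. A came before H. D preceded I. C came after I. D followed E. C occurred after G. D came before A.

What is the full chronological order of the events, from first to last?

E, D, A, H, I, G, C

The constraints fix every adjacent pair, so only one ordering works:
E → D → A → H → I → G → C.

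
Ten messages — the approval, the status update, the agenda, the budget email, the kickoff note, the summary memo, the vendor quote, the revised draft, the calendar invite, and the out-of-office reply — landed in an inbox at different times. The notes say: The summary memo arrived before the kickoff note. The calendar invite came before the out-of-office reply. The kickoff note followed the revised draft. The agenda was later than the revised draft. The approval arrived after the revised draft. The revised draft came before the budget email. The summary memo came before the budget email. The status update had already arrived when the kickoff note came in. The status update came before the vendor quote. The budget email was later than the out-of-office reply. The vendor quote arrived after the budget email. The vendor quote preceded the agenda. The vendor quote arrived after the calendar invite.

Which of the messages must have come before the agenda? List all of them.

Directly stated before the agenda: the revised draft and the vendor quote.
The budget email reaches the agenda via the budget email → the vendor quote → the agenda.
The calendar invite reaches the agenda via the calendar invite → the vendor quote → the agenda.
The out-of-office reply reaches the agenda via the out-of-office reply → the budget email → the vendor quote → the agenda.
Likewise the status update and the summary memo each reach the agenda by chaining the stated constraints.
No chain forces the approval (or any of the others) ahead of the agenda.

the budget email, the calendar invite, the out-of-office reply, the revised draft, the status update, the summary memo, the vendor quote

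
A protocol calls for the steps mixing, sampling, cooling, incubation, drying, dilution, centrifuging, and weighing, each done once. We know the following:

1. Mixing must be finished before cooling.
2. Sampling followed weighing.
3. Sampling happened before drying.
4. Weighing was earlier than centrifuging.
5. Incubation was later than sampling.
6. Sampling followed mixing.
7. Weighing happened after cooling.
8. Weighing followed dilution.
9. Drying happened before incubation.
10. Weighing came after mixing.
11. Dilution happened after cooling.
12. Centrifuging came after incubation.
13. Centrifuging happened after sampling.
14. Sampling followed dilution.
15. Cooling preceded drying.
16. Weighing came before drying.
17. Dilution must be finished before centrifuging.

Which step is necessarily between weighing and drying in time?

Tracing the constraints gives weighing → sampling → drying, so sampling sits after weighing and before drying.
No other step is forced both after weighing and before drying.

sampling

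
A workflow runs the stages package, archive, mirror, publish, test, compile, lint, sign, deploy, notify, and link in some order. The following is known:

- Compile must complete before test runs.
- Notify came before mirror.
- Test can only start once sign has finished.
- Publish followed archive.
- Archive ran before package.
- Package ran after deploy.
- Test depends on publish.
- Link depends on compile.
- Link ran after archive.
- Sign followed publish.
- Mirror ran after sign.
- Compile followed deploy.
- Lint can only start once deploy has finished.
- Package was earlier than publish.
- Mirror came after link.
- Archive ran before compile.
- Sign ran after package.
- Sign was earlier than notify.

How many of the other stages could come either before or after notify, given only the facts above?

4

Forced before notify: archive, deploy, package, publish, and sign; forced after notify: mirror.
That leaves compile, link, lint, and test with no forced order relative to notify — 4.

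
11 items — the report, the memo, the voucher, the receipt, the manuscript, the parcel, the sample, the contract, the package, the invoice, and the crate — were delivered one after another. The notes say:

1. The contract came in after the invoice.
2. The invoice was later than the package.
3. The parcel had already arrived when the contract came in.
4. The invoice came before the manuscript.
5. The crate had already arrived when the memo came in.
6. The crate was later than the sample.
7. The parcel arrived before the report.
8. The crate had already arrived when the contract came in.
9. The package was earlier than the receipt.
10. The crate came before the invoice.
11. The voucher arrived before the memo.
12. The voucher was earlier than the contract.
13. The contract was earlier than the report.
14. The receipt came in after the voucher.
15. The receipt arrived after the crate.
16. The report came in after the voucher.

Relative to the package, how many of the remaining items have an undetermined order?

5

Forced after the package: the contract, the invoice, the manuscript, the receipt, and the report.
That leaves the crate, the memo, the parcel, the sample, and the voucher with no forced order relative to the package — 5.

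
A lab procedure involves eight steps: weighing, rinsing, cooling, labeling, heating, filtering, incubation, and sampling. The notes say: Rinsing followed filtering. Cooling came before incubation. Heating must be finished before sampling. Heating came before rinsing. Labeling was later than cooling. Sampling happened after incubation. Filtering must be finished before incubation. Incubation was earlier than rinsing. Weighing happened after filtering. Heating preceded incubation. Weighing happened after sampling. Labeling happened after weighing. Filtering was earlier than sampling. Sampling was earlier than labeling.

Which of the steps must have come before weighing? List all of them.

Directly stated before weighing: filtering and sampling.
Cooling reaches weighing via cooling → incubation → sampling → weighing.
Heating reaches weighing via heating → sampling → weighing.
Incubation reaches weighing via incubation → sampling → weighing.
No chain forces rinsing (or any of the others) ahead of weighing.

cooling, filtering, heating, incubation, sampling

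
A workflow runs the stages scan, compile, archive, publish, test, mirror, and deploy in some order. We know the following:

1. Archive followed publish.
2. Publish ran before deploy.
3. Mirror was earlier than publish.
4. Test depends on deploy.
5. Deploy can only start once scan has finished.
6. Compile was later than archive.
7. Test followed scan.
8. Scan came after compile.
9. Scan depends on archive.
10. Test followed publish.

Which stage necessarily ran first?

Mirror has a chain of constraints placing it before every other stage, so mirror must be first.

mirror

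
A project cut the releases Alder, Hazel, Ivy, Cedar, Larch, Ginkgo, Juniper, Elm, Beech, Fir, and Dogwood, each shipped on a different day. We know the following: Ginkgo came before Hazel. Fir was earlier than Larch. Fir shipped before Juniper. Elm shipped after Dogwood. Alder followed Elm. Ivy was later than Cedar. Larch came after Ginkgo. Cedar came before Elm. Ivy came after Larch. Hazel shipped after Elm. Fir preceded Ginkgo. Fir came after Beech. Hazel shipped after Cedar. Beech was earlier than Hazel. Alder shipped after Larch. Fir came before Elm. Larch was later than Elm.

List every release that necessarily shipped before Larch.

Beech, Cedar, Dogwood, Elm, Fir, Ginkgo

Directly stated before Larch: Elm, Fir, and Ginkgo.
Beech reaches Larch via Beech → Fir → Larch.
Cedar reaches Larch via Cedar → Elm → Larch.
Dogwood reaches Larch via Dogwood → Elm → Larch.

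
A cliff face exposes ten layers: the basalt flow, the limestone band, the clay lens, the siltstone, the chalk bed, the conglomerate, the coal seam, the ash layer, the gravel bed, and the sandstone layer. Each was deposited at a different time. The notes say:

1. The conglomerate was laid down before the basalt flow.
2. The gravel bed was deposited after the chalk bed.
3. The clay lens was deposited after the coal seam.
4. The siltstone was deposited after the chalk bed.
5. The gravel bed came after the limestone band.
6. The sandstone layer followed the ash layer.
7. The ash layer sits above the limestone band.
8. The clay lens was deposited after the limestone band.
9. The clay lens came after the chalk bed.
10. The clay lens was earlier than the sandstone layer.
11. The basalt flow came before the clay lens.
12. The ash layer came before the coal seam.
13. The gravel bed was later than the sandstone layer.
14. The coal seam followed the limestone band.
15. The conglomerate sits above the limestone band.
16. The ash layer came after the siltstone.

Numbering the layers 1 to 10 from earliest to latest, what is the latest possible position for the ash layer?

The ash layer must come before the clay lens, the coal seam, the gravel bed, and the sandstone layer — 4 layers forced after it.
Everything else can be placed before the ash layer in some valid order, so the ash layer can sit as late as position 10 − 4 = 6.

6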